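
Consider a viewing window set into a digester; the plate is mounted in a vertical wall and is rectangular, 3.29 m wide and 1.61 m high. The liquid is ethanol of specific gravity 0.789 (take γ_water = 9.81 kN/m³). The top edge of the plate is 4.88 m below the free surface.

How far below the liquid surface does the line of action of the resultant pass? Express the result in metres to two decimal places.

γ = 0.789 × 9.81 = 7.74009 kN/m³.
The centroid lies 1.61/2 = 0.805 m below the top edge, so the centroid depth is h_c = 4.88 + 0.805 = 5.685 m.
A = 3.29 × 1.61 = 5.2969 m².
Resultant F = γ·h_c·A = 7.74009 × 5.685 × 5.2969 = 233.076 kN.
I_c = b·h³/12 = 3.29 × 1.61³/12 = 1.14417 m⁴.
Centre of pressure: y_p = y_c + I_c/(y_c·A) = 5.685 + 1.14417/(5.685 × 5.2969) = 5.685 + 0.037996 = 5.723 m along the plane.

h_p = 5.72 m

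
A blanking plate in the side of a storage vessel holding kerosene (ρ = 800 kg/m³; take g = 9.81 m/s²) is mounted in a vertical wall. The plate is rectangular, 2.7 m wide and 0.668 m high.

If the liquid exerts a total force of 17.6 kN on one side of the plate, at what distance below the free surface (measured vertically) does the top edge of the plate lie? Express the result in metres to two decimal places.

γ = ρg = 800 × 9.81 / 1000 = 7.848 kN/m³.
A = 2.7 × 0.668 = 1.8036 m².
From F = γ·h_c·A, the centroid depth is h_c = 17.6/(7.848 × 1.8036) = 1.24341 m.
The centroid lies 0.668/2 = 0.334 m below the top edge, so the top edge sits at h_top = 1.24341 − 0.334 = 0.90941 m below the surface.

d_top ≈ 0.91 m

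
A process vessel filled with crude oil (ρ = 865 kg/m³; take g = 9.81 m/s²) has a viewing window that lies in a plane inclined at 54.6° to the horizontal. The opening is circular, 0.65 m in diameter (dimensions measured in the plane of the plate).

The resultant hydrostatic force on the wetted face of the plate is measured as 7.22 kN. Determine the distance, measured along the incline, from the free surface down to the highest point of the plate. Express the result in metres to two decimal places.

γ = ρg = 865 × 9.81 / 1000 = 8.48565 kN/m³.
A = π(0.325)² = 0.331831 m².
From F = γ·h_c·A, the centroid depth is h_c = 7.22/(8.48565 × 0.331831) = 2.5641 m.
Let θ = 54.6° be the plate's angle to the horizontal; measure y along the incline from where the plane meets the free surface. Vertical depth h = y·sinθ with sinθ = 0.815128.
Along the incline, y_c = h_c/sinθ = 2.5641/0.815128 = 3.14564 m.
The centroid is at the centre, 0.325 m below the top of the plate, so the highest point sits at y_top = 3.14564 − 0.325 = 2.82064 m along the incline.

y_top ≈ 2.82 m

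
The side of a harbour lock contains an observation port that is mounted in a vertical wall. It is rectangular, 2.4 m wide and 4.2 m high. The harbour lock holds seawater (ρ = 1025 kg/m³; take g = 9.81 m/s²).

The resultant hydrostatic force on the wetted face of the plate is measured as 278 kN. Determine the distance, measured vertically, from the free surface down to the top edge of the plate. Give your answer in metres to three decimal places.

γ = ρg = 1025 × 9.81 / 1000 = 10.05525 kN/m³.
A = 2.4 × 4.2 = 10.08 m².
From F = γ·h_c·A, the centroid depth is h_c = 278/(10.05525 × 10.08) = 2.74278 m.
The centroid lies 4.2/2 = 2.1 m below the top edge, so the top edge sits at h_top = 2.74278 − 2.1 = 0.64278 m below the surface.

d_top ≈ 0.643 m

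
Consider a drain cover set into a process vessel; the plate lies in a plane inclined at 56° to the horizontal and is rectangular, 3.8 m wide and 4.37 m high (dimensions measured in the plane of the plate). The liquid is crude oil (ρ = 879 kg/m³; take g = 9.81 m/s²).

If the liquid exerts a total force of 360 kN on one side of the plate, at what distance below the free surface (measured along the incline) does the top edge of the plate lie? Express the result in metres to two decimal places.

y_top ≈ 0.85 m

γ = ρg = 879 × 9.81 / 1000 = 8.62299 kN/m³.
A = 3.8 × 4.37 = 16.606 m².
From F = γ·h_c·A, the centroid depth is h_c = 360/(8.62299 × 16.606) = 2.51408 m.
Let θ = 56° be the plate's angle to the horizontal; measure y along the incline from where the plane meets the free surface. Vertical depth h = y·sinθ with sinθ = 0.829038.
Along the incline, y_c = h_c/sinθ = 2.51408/0.829038 = 3.03253 m.
The centroid lies 4.37/2 = 2.185 m below the top edge, so the top edge sits at y_top = 3.03253 − 2.185 = 0.84753 m along the incline.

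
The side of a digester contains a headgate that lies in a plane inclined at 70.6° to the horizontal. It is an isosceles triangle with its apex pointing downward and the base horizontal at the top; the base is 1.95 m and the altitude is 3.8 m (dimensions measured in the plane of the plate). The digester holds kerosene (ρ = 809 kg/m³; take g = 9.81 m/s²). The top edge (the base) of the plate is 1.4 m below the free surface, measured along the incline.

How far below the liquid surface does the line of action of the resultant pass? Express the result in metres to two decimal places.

h_p = 2.80 m

γ = ρg = 809 × 9.81 / 1000 = 7.93629 kN/m³.
Let θ = 70.6° be the plate's angle to the horizontal; measure y along the incline from where the plane meets the free surface. Vertical depth h = y·sinθ with sinθ = 0.943223.
With the apex down, the centroid sits h/3 = 3.8/3 = 1.26667 m below the base (the top edge), so y_c = 1.4 + 1.26667 = 2.66667 m and h_c = 2.66667 × 0.943223 = 2.51526 m.
A = ½ × 1.95 × 3.8 = 3.705 m².
Resultant F = γ·h_c·A = 7.93629 × 2.51526 × 3.705 = 73.9586 kN.
I_c = b·h³/36 = 1.95 × 3.8³/36 = 2.97223 m⁴.
Centre of pressure: y_p = y_c + I_c/(y_c·A) = 2.66667 + 2.97223/(2.66667 × 3.705) = 2.66667 + 0.300833 = 2.9675 m along the plane.
Vertically, h_p = y_p·sinθ = 2.9675 × 0.943223 = 2.79901 m.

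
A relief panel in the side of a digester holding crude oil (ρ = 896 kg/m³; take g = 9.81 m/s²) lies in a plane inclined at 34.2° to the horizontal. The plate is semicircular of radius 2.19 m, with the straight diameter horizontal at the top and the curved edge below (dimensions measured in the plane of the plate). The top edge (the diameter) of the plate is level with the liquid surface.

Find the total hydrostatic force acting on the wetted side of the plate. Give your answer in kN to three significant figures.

F ≈ 34.6 kN

γ = ρg = 896 × 9.81 / 1000 = 8.78976 kN/m³.
Let θ = 34.2° be the plate's angle to the horizontal; measure y along the incline from where the plane meets the free surface. Vertical depth h = y·sinθ with sinθ = 0.562083.
The centroid of a semicircle lies 4r/(3π) = 0.929465 m from the diameter, here below the top edge, so y_c = 0.929465 m and h_c = 0.929465 × 0.562083 = 0.522436 m.
A = πr²/2 = π × 2.19²/2 = 7.5337 m².
Resultant F = γ·h_c·A = 8.78976 × 0.522436 × 7.5337 = 34.5954 kN.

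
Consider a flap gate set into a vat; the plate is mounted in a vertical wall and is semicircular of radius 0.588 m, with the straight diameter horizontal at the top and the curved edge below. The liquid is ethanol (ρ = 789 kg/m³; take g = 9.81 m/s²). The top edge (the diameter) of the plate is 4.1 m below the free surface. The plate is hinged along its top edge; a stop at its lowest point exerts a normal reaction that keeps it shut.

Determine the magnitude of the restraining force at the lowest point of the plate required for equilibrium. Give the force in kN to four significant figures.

γ = ρg = 789 × 9.81 / 1000 = 7.74009 kN/m³.
The centroid of a semicircle lies 4r/(3π) = 0.249555 m from the diameter, here below the top edge, so the centroid depth is h_c = 4.1 + 0.249555 = 4.34955 m.
A = πr²/2 = π × 0.588²/2 = 0.543093 m².
Resultant F = γ·h_c·A = 7.74009 × 4.34955 × 0.543093 = 18.2837 kN.
I_c = (π/8 − 8/(9π))·r⁴ = 0.109757 × 0.588⁴ = 0.0131202 m⁴.
Centre of pressure: y_p = y_c + I_c/(y_c·A) = 4.34955 + 0.0131202/(4.34955 × 0.543093) = 4.34955 + 0.00555421 = 4.3551 m along the plane.
The resultant acts 0.249555 + 0.00555421 = 0.255109 m (along the plate) below the hinge at the top edge, so the moment about the hinge is M = F × 0.255109 = 18.2837 × 0.255109 = 4.66434 kN·m.
A normal force at the bottom, 0.588 m from the hinge, must supply this moment: P = 4.66434/0.588 = 7.93255 kN.

P ≈ 7.933 kN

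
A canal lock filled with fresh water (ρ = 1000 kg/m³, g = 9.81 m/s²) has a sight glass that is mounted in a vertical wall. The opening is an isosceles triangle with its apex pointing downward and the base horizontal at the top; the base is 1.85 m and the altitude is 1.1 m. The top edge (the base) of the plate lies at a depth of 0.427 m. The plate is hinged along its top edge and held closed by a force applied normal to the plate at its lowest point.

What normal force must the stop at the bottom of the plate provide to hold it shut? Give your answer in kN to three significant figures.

γ = ρg = 1000 × 9.81 = 9810 N/m³ = 9.81 kN/m³.
With the apex down, the centroid sits h/3 = 1.1/3 = 0.366667 m below the base (the top edge), so the centroid depth is h_c = 0.427 + 0.366667 = 0.793667 m.
A = ½ × 1.85 × 1.1 = 1.0175 m².
Resultant F = γ·h_c·A = 9.81 × 0.793667 × 1.0175 = 7.92213 kN.
I_c = b·h³/36 = 1.85 × 1.1³/36 = 0.0683986 m⁴.
Centre of pressure: y_p = y_c + I_c/(y_c·A) = 0.793667 + 0.0683986/(0.793667 × 1.0175) = 0.793667 + 0.0846983 = 0.878365 m along the plane.
The resultant acts 0.366667 + 0.0846983 = 0.451365 m (along the plate) below the hinge at the top edge, so the moment about the hinge is M = F × 0.451365 = 7.92213 × 0.451365 = 3.57577 kN·m.
A normal force at the bottom, 1.1 m from the hinge, must supply this moment: P = 3.57577/1.1 = 3.2507 kN.

P ≈ 3.25 kN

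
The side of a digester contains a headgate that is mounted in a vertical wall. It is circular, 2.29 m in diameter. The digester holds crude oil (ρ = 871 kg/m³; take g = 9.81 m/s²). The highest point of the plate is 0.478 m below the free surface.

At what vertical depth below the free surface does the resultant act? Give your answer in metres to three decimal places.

γ = ρg = 871 × 9.81 / 1000 = 8.54451 kN/m³.
The centroid is at the centre, 1.145 m below the top of the plate, so the centroid depth is h_c = 0.478 + 1.145 = 1.623 m.
A = π(1.145)² = 4.11871 m².
Resultant F = γ·h_c·A = 8.54451 × 1.623 × 4.11871 = 57.1172 kN.
I_c = πr⁴/4 = π × 1.145⁴/4 = 1.34993 m⁴.
Centre of pressure: y_p = y_c + I_c/(y_c·A) = 1.623 + 1.34993/(1.623 × 4.11871) = 1.623 + 0.201944 = 1.82494 m along the plane.

h_p = 1.825 m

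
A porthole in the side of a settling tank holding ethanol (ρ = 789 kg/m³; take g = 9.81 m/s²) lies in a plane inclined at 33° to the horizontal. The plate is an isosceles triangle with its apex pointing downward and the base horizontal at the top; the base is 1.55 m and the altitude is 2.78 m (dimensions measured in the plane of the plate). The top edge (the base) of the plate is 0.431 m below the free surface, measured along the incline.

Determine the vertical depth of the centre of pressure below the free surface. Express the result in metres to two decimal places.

γ = ρg = 789 × 9.81 / 1000 = 7.74009 kN/m³.
Let θ = 33° be the plate's angle to the horizontal; measure y along the incline from where the plane meets the free surface. Vertical depth h = y·sinθ with sinθ = 0.544639.
With the apex down, the centroid sits h/3 = 2.78/3 = 0.926667 m below the base (the top edge), so y_c = 0.431 + 0.926667 = 1.35767 m and h_c = 1.35767 × 0.544639 = 0.73944 m.
A = ½ × 1.55 × 2.78 = 2.1545 m².
Resultant F = γ·h_c·A = 7.74009 × 0.73944 × 2.1545 = 12.3309 kN.
I_c = b·h³/36 = 1.55 × 2.78³/36 = 0.925047 m⁴.
Centre of pressure: y_p = y_c + I_c/(y_c·A) = 1.35767 + 0.925047/(1.35767 × 2.1545) = 1.35767 + 0.316245 = 1.67392 m along the plane.
Vertically, h_p = y_p·sinθ = 1.67392 × 0.544639 = 0.911682 m.

h_p = 0.91 m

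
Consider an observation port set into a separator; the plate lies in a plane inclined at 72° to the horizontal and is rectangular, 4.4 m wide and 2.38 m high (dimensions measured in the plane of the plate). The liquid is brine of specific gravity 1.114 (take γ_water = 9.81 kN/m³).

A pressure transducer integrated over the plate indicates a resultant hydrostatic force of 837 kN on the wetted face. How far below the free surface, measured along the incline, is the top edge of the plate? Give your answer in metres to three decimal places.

γ = 1.114 × 9.81 = 10.92834 kN/m³.
A = 4.4 × 2.38 = 10.472 m².
From F = γ·h_c·A, the centroid depth is h_c = 837/(10.92834 × 10.472) = 7.31378 m.
Let θ = 72° be the plate's angle to the horizontal; measure y along the incline from where the plane meets the free surface. Vertical depth h = y·sinθ with sinθ = 0.951057.
Along the incline, y_c = h_c/sinθ = 7.31378/0.951057 = 7.69016 m.
The centroid lies 2.38/2 = 1.19 m below the top edge, so the top edge sits at y_top = 7.69016 − 1.19 = 6.50016 m along the incline.

y_top ≈ 6.500 m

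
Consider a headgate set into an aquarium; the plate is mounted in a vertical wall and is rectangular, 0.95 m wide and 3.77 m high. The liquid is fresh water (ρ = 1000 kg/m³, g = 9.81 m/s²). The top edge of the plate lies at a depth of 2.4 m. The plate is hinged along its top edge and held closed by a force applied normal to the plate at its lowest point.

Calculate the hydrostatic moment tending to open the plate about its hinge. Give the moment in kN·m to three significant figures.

γ = ρg = 1000 × 9.81 = 9810 N/m³ = 9.81 kN/m³.
The centroid lies 3.77/2 = 1.885 m below the top edge, so the centroid depth is h_c = 2.4 + 1.885 = 4.285 m.
A = 0.95 × 3.77 = 3.5815 m².
Resultant F = γ·h_c·A = 9.81 × 4.285 × 3.5815 = 150.551 kN.
I_c = b·h³/12 = 0.95 × 3.77³/12 = 4.24196 m⁴.
Centre of pressure: y_p = y_c + I_c/(y_c·A) = 4.285 + 4.24196/(4.285 × 3.5815) = 4.285 + 0.276408 = 4.56141 m along the plane.
The resultant acts 1.885 + 0.276408 = 2.16141 m (along the plate) below the hinge at the top edge, so the moment about the hinge is M = F × 2.16141 = 150.551 × 2.16141 = 325.402 kN·m.

M ≈ 325 kN·m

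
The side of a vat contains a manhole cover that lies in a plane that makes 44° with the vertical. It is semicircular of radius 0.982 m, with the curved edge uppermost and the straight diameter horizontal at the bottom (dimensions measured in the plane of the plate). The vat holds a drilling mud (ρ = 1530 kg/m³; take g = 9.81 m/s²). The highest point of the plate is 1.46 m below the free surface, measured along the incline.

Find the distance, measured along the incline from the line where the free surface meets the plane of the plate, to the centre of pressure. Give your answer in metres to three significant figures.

y_p = 2.06 m

γ = ρg = 1530 × 9.81 / 1000 = 15.0093 kN/m³.
The plate makes 44° with the vertical, i.e. θ = 90° − 44° = 46° to the horizontal. Measuring y along the incline from the free-surface line, vertical depth h = y·sinθ with sinθ = 0.719340.
The centroid lies 4r/(3π) = 0.416774 m above the diameter, so r − 4r/(3π) = 0.982 − 0.416774 = 0.565226 m below the topmost point, so y_c = 1.46 + 0.565226 = 2.02523 m and h_c = 2.02523 × 0.719340 = 1.45683 m.
A = πr²/2 = π × 0.982²/2 = 1.51476 m².
Resultant F = γ·h_c·A = 15.0093 × 1.45683 × 1.51476 = 33.1217 kN.
I_c = (π/8 − 8/(9π))·r⁴ = 0.109757 × 0.982⁴ = 0.102065 m⁴.
Centre of pressure: y_p = y_c + I_c/(y_c·A) = 2.02523 + 0.102065/(2.02523 × 1.51476) = 2.02523 + 0.0332704 = 2.0585 m along the plane.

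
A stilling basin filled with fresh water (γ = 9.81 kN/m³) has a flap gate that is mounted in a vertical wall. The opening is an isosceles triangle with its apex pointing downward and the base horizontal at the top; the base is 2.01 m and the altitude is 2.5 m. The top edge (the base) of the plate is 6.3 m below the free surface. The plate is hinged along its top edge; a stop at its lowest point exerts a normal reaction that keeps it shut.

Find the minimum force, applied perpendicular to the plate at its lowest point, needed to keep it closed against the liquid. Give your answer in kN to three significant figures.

P ≈ 62.0 kN

γ = 9.81 kN/m³.
With the apex down, the centroid sits h/3 = 2.5/3 = 0.833333 m below the base (the top edge), so the centroid depth is h_c = 6.3 + 0.833333 = 7.13333 m.
A = ½ × 2.01 × 2.5 = 2.5125 m².
Resultant F = γ·h_c·A = 9.81 × 7.13333 × 2.5125 = 175.82 kN.
I_c = b·h³/36 = 2.01 × 2.5³/36 = 0.872396 m⁴.
Centre of pressure: y_p = y_c + I_c/(y_c·A) = 7.13333 + 0.872396/(7.13333 × 2.5125) = 7.13333 + 0.048676 = 7.18201 m along the plane.
The resultant acts 0.833333 + 0.048676 = 0.882009 m (along the plate) below the hinge at the top edge, so the moment about the hinge is M = F × 0.882009 = 175.82 × 0.882009 = 155.075 kN·m.
A normal force at the bottom, 2.5 m from the hinge, must supply this moment: P = 155.075/2.5 = 62.03 kN.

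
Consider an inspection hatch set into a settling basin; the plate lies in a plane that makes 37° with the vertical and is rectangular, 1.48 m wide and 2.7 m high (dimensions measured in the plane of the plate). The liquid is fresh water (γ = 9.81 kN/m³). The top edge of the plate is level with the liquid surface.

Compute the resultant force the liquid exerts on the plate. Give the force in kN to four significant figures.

γ = 9.81 kN/m³.
The plate makes 37° with the vertical, i.e. θ = 90° − 37° = 53° to the horizontal. Measuring y along the incline from the free-surface line, vertical depth h = y·sinθ with sinθ = 0.798636.
The centroid lies 2.7/2 = 1.35 m below the top edge, so y_c = 1.35 m and h_c = 1.35 × 0.798636 = 1.07816 m.
A = 1.48 × 2.7 = 3.996 m².
Resultant F = γ·h_c·A = 9.81 × 1.07816 × 3.996 = 42.2647 kN.

F ≈ 42.26 kN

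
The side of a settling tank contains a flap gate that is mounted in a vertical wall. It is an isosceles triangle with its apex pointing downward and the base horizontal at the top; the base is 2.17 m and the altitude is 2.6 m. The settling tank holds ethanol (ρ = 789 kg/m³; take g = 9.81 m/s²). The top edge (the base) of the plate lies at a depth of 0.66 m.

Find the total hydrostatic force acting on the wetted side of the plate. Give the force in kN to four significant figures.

F ≈ 33.33 kN

γ = ρg = 789 × 9.81 / 1000 = 7.74009 kN/m³.
With the apex down, the centroid sits h/3 = 2.6/3 = 0.866667 m below the base (the top edge), so the centroid depth is h_c = 0.66 + 0.866667 = 1.52667 m.
A = ½ × 2.17 × 2.6 = 2.821 m².
Resultant F = γ·h_c·A = 7.74009 × 1.52667 × 2.821 = 33.3345 kN.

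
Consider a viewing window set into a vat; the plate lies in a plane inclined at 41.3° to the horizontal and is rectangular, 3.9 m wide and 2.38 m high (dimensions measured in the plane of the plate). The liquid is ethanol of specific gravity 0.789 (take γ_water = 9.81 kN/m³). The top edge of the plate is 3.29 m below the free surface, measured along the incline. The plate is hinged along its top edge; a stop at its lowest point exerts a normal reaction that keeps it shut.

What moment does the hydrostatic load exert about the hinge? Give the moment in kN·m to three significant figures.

M ≈ 275 kN·m

γ = 0.789 × 9.81 = 7.74009 kN/m³.
Let θ = 41.3° be the plate's angle to the horizontal; measure y along the incline from where the plane meets the free surface. Vertical depth h = y·sinθ with sinθ = 0.660002.
The centroid lies 2.38/2 = 1.19 m below the top edge, so y_c = 3.29 + 1.19 = 4.48 m and h_c = 4.48 × 0.660002 = 2.95681 m.
A = 3.9 × 2.38 = 9.282 m².
Resultant F = γ·h_c·A = 7.74009 × 2.95681 × 9.282 = 212.428 kN.
I_c = b·h³/12 = 3.9 × 2.38³/12 = 4.38141 m⁴.
Centre of pressure: y_p = y_c + I_c/(y_c·A) = 4.48 + 4.38141/(4.48 × 9.282) = 4.48 + 0.105365 = 4.58537 m along the plane.
The resultant acts 1.19 + 0.105365 = 1.29536 m (along the plate) below the hinge at the top edge, so the moment about the hinge is M = F × 1.29536 = 212.428 × 1.29536 = 275.171 kN·m.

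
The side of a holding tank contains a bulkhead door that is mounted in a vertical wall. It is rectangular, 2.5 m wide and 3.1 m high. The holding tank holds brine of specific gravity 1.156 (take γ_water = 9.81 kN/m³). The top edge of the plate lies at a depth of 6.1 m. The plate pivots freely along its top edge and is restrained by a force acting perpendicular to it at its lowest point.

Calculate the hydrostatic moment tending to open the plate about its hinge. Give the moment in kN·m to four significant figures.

γ = 1.156 × 9.81 = 11.34036 kN/m³.
The centroid lies 3.1/2 = 1.55 m below the top edge, so the centroid depth is h_c = 6.1 + 1.55 = 7.65 m.
A = 2.5 × 3.1 = 7.75 m².
Resultant F = γ·h_c·A = 11.34036 × 7.65 × 7.75 = 672.342 kN.
I_c = b·h³/12 = 2.5 × 3.1³/12 = 6.20646 m⁴.
Centre of pressure: y_p = y_c + I_c/(y_c·A) = 7.65 + 6.20646/(7.65 × 7.75) = 7.65 + 0.104684 = 7.75468 m along the plane.
The resultant acts 1.55 + 0.104684 = 1.65468 m (along the plate) below the hinge at the top edge, so the moment about the hinge is M = F × 1.65468 = 672.342 × 1.65468 = 1112.51 kN·m.

M ≈ 1113 kN·m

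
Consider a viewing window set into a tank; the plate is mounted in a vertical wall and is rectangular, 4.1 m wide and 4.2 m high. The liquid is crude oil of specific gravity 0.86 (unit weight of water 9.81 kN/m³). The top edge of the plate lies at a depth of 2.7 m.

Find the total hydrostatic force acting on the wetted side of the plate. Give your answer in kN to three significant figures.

γ = 0.86 × 9.81 = 8.4366 kN/m³.
The centroid lies 4.2/2 = 2.1 m below the top edge, so the centroid depth is h_c = 2.7 + 2.1 = 4.8 m.
A = 4.1 × 4.2 = 17.22 m².
Resultant F = γ·h_c·A = 8.4366 × 4.8 × 17.22 = 697.336 kN.

F ≈ 697 kN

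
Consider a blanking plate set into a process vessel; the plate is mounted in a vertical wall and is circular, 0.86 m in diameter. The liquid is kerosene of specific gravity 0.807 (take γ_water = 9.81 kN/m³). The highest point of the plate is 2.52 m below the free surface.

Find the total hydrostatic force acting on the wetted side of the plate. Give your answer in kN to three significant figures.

γ = 0.807 × 9.81 = 7.91667 kN/m³.
The centroid is at the centre, 0.43 m below the top of the plate, so the centroid depth is h_c = 2.52 + 0.43 = 2.95 m.
A = π(0.43)² = 0.58088 m².
Resultant F = γ·h_c·A = 7.91667 × 2.95 × 0.58088 = 13.566 kN.

F ≈ 13.6 kN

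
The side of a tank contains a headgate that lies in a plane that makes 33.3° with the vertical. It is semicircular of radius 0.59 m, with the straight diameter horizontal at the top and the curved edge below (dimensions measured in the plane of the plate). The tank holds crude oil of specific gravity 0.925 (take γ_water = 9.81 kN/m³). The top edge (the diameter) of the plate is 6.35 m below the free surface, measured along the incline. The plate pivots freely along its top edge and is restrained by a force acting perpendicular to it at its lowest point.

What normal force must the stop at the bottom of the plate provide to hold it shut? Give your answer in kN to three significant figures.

P ≈ 11.8 kN

γ = 0.925 × 9.81 = 9.07425 kN/m³.
The plate makes 33.3° with the vertical, i.e. θ = 90° − 33.3° = 56.7° to the horizontal. Measuring y along the incline from the free-surface line, vertical depth h = y·sinθ with sinθ = 0.835807.
The centroid of a semicircle lies 4r/(3π) = 0.250404 m from the diameter, here below the top edge, so y_c = 6.35 + 0.250404 = 6.6004 m and h_c = 6.6004 × 0.835807 = 5.51666 m.
A = πr²/2 = π × 0.59²/2 = 0.546794 m².
Resultant F = γ·h_c·A = 9.07425 × 5.51666 × 0.546794 = 27.3723 kN.
I_c = (π/8 − 8/(9π))·r⁴ = 0.109757 × 0.59⁴ = 0.0132997 m⁴.
Centre of pressure: y_p = y_c + I_c/(y_c·A) = 6.6004 + 0.0132997/(6.6004 × 0.546794) = 6.6004 + 0.00368509 = 6.60409 m along the plane.
The resultant acts 0.250404 + 0.00368509 = 0.254089 m (along the plate) below the hinge at the top edge, so the moment about the hinge is M = F × 0.254089 = 27.3723 × 0.254089 = 6.955 kN·m.
A normal force at the bottom, 0.59 m from the hinge, must supply this moment: P = 6.955/0.59 = 11.7881 kN.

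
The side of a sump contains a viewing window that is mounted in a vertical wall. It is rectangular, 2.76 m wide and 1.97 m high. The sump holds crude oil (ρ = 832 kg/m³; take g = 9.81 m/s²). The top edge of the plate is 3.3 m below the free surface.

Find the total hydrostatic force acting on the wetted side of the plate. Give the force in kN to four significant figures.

γ = ρg = 832 × 9.81 / 1000 = 8.16192 kN/m³.
The centroid lies 1.97/2 = 0.985 m below the top edge, so the centroid depth is h_c = 3.3 + 0.985 = 4.285 m.
A = 2.76 × 1.97 = 5.4372 m².
Resultant F = γ·h_c·A = 8.16192 × 4.285 × 5.4372 = 190.16 kN.

F ≈ 190.2 kN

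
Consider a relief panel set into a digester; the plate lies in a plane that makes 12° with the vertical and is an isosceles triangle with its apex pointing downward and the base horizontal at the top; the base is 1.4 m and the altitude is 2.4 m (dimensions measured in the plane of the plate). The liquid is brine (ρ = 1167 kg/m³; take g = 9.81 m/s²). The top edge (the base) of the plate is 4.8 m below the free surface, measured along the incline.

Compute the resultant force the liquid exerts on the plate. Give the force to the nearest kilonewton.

γ = ρg = 1167 × 9.81 / 1000 = 11.44827 kN/m³.
The plate makes 12° with the vertical, i.e. θ = 90° − 12° = 78° to the horizontal. Measuring y along the incline from the free-surface line, vertical depth h = y·sinθ with sinθ = 0.978148.
With the apex down, the centroid sits h/3 = 2.4/3 = 0.8 m below the base (the top edge), so y_c = 4.8 + 0.8 = 5.6 m and h_c = 5.6 × 0.978148 = 5.47763 m.
A = ½ × 1.4 × 2.4 = 1.68 m².
Resultant F = γ·h_c·A = 11.44827 × 5.47763 × 1.68 = 105.352 kN.

F ≈ 105 kN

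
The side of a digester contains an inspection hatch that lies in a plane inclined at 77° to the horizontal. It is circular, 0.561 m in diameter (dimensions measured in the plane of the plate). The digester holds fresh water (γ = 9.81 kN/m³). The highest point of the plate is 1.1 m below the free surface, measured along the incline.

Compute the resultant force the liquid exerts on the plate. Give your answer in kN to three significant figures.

F ≈ 3.26 kN

γ = 9.81 kN/m³.
Let θ = 77° be the plate's angle to the horizontal; measure y along the incline from where the plane meets the free surface. Vertical depth h = y·sinθ with sinθ = 0.974370.
The centroid is at the centre, 0.2805 m below the top of the plate, so y_c = 1.1 + 0.2805 = 1.3805 m and h_c = 1.3805 × 0.974370 = 1.34512 m.
A = π(0.2805)² = 0.247181 m².
Resultant F = γ·h_c·A = 9.81 × 1.34512 × 0.247181 = 3.26171 kN.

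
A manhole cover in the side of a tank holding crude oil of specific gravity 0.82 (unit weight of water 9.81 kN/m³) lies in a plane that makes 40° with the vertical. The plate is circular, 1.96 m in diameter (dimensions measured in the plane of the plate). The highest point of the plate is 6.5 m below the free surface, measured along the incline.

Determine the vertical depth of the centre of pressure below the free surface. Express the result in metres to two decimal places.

γ = 0.82 × 9.81 = 8.0442 kN/m³.
The plate makes 40° with the vertical, i.e. θ = 90° − 40° = 50° to the horizontal. Measuring y along the incline from the free-surface line, vertical depth h = y·sinθ with sinθ = 0.766044.
The centroid is at the centre, 0.98 m below the top of the plate, so y_c = 6.5 + 0.98 = 7.48 m and h_c = 7.48 × 0.766044 = 5.73001 m.
A = π(0.98)² = 3.01719 m².
Resultant F = γ·h_c·A = 8.0442 × 5.73001 × 3.01719 = 139.072 kN.
I_c = πr⁴/4 = π × 0.98⁴/4 = 0.724426 m⁴.
Centre of pressure: y_p = y_c + I_c/(y_c·A) = 7.48 + 0.724426/(7.48 × 3.01719) = 7.48 + 0.0320989 = 7.5121 m along the plane.
Vertically, h_p = y_p·sinθ = 7.5121 × 0.766044 = 5.7546 m.

h_p = 5.75 m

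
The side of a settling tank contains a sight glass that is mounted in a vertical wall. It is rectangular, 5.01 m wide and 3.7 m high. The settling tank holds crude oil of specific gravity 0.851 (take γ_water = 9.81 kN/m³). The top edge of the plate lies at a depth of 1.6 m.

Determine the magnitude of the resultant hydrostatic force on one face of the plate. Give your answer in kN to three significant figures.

F ≈ 534 kN

γ = 0.851 × 9.81 = 8.34831 kN/m³.
The centroid lies 3.7/2 = 1.85 m below the top edge, so the centroid depth is h_c = 1.6 + 1.85 = 3.45 m.
A = 5.01 × 3.7 = 18.537 m².
Resultant F = γ·h_c·A = 8.34831 × 3.45 × 18.537 = 533.897 kN.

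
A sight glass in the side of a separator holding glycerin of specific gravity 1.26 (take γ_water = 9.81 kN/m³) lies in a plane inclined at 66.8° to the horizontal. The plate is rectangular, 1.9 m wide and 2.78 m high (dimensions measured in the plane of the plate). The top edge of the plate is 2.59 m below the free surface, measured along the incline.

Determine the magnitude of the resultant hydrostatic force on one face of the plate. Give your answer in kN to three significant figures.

γ = 1.26 × 9.81 = 12.3606 kN/m³.
Let θ = 66.8° be the plate's angle to the horizontal; measure y along the incline from where the plane meets the free surface. Vertical depth h = y·sinθ with sinθ = 0.919135.
The centroid lies 2.78/2 = 1.39 m below the top edge, so y_c = 2.59 + 1.39 = 3.98 m and h_c = 3.98 × 0.919135 = 3.65816 m.
A = 1.9 × 2.78 = 5.282 m².
Resultant F = γ·h_c·A = 12.3606 × 3.65816 × 5.282 = 238.836 kN.

F ≈ 239 kN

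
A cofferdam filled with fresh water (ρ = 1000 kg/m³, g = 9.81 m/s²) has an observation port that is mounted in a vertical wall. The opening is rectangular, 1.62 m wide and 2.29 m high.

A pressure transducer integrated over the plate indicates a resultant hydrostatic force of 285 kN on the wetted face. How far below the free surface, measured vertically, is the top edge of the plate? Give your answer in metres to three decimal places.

d_top ≈ 6.686 m

γ = ρg = 1000 × 9.81 = 9810 N/m³ = 9.81 kN/m³.
A = 1.62 × 2.29 = 3.7098 m².
From F = γ·h_c·A, the centroid depth is h_c = 285/(9.81 × 3.7098) = 7.83115 m.
The centroid lies 2.29/2 = 1.145 m below the top edge, so the top edge sits at h_top = 7.83115 − 1.145 = 6.68615 m below the surface.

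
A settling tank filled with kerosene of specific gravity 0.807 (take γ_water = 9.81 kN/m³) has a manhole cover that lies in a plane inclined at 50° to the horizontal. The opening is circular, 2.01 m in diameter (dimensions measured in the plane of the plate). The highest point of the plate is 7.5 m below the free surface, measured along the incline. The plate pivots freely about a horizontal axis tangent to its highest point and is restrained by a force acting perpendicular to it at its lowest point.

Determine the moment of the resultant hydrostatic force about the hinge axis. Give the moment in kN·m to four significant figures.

γ = 0.807 × 9.81 = 7.91667 kN/m³.
Let θ = 50° be the plate's angle to the horizontal; measure y along the incline from where the plane meets the free surface. Vertical depth h = y·sinθ with sinθ = 0.766044.
The centroid is at the centre, 1.005 m below the top of the plate, so y_c = 7.5 + 1.005 = 8.505 m and h_c = 8.505 × 0.766044 = 6.5152 m.
A = π(1.005)² = 3.17309 m².
Resultant F = γ·h_c·A = 7.91667 × 6.5152 × 3.17309 = 163.664 kN.
I_c = πr⁴/4 = π × 1.005⁴/4 = 0.801224 m⁴.
Centre of pressure: y_p = y_c + I_c/(y_c·A) = 8.505 + 0.801224/(8.505 × 3.17309) = 8.505 + 0.0296891 = 8.53469 m along the plane.
The resultant acts 1.005 + 0.0296891 = 1.03469 m (along the plate) below the hinge at the top edge, so the moment about the hinge is M = F × 1.03469 = 163.664 × 1.03469 = 169.342 kN·m.

M ≈ 169.3 kN·m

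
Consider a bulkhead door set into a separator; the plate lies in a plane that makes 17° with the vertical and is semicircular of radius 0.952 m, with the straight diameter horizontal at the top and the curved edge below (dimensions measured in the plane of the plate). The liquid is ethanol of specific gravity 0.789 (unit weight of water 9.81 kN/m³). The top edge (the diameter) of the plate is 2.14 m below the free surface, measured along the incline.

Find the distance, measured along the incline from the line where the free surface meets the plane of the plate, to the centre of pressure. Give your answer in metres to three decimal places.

y_p = 2.569 m

γ = 0.789 × 9.81 = 7.74009 kN/m³.
The plate makes 17° with the vertical, i.e. θ = 90° − 17° = 73° to the horizontal. Measuring y along the incline from the free-surface line, vertical depth h = y·sinθ with sinθ = 0.956305.
The centroid of a semicircle lies 4r/(3π) = 0.404041 m from the diameter, here below the top edge, so y_c = 2.14 + 0.404041 = 2.54404 m and h_c = 2.54404 × 0.956305 = 2.43288 m.
A = πr²/2 = π × 0.952²/2 = 1.42362 m².
Resultant F = γ·h_c·A = 7.74009 × 2.43288 × 1.42362 = 26.8078 kN.
I_c = (π/8 − 8/(9π))·r⁴ = 0.109757 × 0.952⁴ = 0.090153 m⁴.
Centre of pressure: y_p = y_c + I_c/(y_c·A) = 2.54404 + 0.090153/(2.54404 × 1.42362) = 2.54404 + 0.0248921 = 2.56893 m along the plane.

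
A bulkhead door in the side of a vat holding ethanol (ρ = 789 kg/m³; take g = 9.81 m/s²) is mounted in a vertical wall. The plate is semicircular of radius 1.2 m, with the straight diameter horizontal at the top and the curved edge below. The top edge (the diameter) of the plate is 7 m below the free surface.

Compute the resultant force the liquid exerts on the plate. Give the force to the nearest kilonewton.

γ = ρg = 789 × 9.81 / 1000 = 7.74009 kN/m³.
The centroid of a semicircle lies 4r/(3π) = 0.509296 m from the diameter, here below the top edge, so the centroid depth is h_c = 7 + 0.509296 = 7.5093 m.
A = πr²/2 = π × 1.2²/2 = 2.26195 m².
Resultant F = γ·h_c·A = 7.74009 × 7.5093 × 2.26195 = 131.471 kN.

F ≈ 131 kN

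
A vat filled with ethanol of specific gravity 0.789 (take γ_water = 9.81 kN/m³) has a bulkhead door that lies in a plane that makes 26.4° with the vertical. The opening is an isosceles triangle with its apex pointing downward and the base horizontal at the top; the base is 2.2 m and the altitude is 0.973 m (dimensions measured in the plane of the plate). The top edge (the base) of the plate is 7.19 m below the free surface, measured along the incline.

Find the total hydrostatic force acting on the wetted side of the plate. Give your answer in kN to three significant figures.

γ = 0.789 × 9.81 = 7.74009 kN/m³.
The plate makes 26.4° with the vertical, i.e. θ = 90° − 26.4° = 63.6° to the horizontal. Measuring y along the incline from the free-surface line, vertical depth h = y·sinθ with sinθ = 0.895712.
With the apex down, the centroid sits h/3 = 0.973/3 = 0.324333 m below the base (the top edge), so y_c = 7.19 + 0.324333 = 7.51433 m and h_c = 7.51433 × 0.895712 = 6.73068 m.
A = ½ × 2.2 × 0.973 = 1.0703 m².
Resultant F = γ·h_c·A = 7.74009 × 6.73068 × 1.0703 = 55.7584 kN.

F ≈ 55.8 kN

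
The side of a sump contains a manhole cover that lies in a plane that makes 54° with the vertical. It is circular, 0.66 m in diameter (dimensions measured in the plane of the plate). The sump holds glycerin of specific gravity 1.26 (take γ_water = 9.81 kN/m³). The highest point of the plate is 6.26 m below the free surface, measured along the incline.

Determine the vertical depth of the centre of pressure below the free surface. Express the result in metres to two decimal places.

h_p = 3.88 m

γ = 1.26 × 9.81 = 12.3606 kN/m³.
The plate makes 54° with the vertical, i.e. θ = 90° − 54° = 36° to the horizontal. Measuring y along the incline from the free-surface line, vertical depth h = y·sinθ with sinθ = 0.587785.
The centroid is at the centre, 0.33 m below the top of the plate, so y_c = 6.26 + 0.33 = 6.59 m and h_c = 6.59 × 0.587785 = 3.8735 m.
A = π(0.33)² = 0.342119 m².
Resultant F = γ·h_c·A = 12.3606 × 3.8735 × 0.342119 = 16.3802 kN.
I_c = πr⁴/4 = π × 0.33⁴/4 = 0.0093142 m⁴.
Centre of pressure: y_p = y_c + I_c/(y_c·A) = 6.59 + 0.0093142/(6.59 × 0.342119) = 6.59 + 0.00413126 = 6.59413 m along the plane.
Vertically, h_p = y_p·sinθ = 6.59413 × 0.587785 = 3.87593 m.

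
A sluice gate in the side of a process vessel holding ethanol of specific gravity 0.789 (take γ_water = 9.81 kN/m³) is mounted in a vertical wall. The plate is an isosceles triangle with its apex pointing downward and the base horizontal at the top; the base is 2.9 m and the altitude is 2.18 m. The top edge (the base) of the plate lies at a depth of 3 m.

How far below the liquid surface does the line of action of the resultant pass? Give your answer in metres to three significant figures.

h_p = 3.80 m

γ = 0.789 × 9.81 = 7.74009 kN/m³.
With the apex down, the centroid sits h/3 = 2.18/3 = 0.726667 m below the base (the top edge), so the centroid depth is h_c = 3 + 0.726667 = 3.72667 m.
A = ½ × 2.9 × 2.18 = 3.161 m².
Resultant F = γ·h_c·A = 7.74009 × 3.72667 × 3.161 = 91.1783 kN.
I_c = b·h³/36 = 2.9 × 2.18³/36 = 0.834574 m⁴.
Centre of pressure: y_p = y_c + I_c/(y_c·A) = 3.72667 + 0.834574/(3.72667 × 3.161) = 3.72667 + 0.0708467 = 3.79752 m along the plane.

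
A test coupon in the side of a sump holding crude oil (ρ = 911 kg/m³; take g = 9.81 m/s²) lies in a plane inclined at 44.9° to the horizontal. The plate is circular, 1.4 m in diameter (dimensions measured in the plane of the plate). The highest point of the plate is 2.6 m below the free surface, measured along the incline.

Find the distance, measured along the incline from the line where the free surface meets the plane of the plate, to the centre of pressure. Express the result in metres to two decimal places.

y_p = 3.34 m

γ = ρg = 911 × 9.81 / 1000 = 8.93691 kN/m³.
Let θ = 44.9° be the plate's angle to the horizontal; measure y along the incline from where the plane meets the free surface. Vertical depth h = y·sinθ with sinθ = 0.705872.
The centroid is at the centre, 0.7 m below the top of the plate, so y_c = 2.6 + 0.7 = 3.3 m and h_c = 3.3 × 0.705872 = 2.32938 m.
A = π(0.7)² = 1.53938 m².
Resultant F = γ·h_c·A = 8.93691 × 2.32938 × 1.53938 = 32.046 kN.
I_c = πr⁴/4 = π × 0.7⁴/4 = 0.188574 m⁴.
Centre of pressure: y_p = y_c + I_c/(y_c·A) = 3.3 + 0.188574/(3.3 × 1.53938) = 3.3 + 0.0371212 = 3.33712 m along the plane.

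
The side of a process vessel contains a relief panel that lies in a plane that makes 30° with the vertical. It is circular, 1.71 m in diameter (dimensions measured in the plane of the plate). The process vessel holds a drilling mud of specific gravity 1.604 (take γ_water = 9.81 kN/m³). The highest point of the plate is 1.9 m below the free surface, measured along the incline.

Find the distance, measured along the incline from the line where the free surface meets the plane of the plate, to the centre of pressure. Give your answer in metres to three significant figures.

y_p = 2.82 m

γ = 1.604 × 9.81 = 15.73524 kN/m³.
The plate makes 30° with the vertical, i.e. θ = 90° − 30° = 60° to the horizontal. Measuring y along the incline from the free-surface line, vertical depth h = y·sinθ with sinθ = 0.866025.
The centroid is at the centre, 0.855 m below the top of the plate, so y_c = 1.9 + 0.855 = 2.755 m and h_c = 2.755 × 0.866025 = 2.3859 m.
A = π(0.855)² = 2.29658 m².
Resultant F = γ·h_c·A = 15.73524 × 2.3859 × 2.29658 = 86.2198 kN.
I_c = πr⁴/4 = π × 0.855⁴/4 = 0.419715 m⁴.
Centre of pressure: y_p = y_c + I_c/(y_c·A) = 2.755 + 0.419715/(2.755 × 2.29658) = 2.755 + 0.0663363 = 2.82134 m along the plane.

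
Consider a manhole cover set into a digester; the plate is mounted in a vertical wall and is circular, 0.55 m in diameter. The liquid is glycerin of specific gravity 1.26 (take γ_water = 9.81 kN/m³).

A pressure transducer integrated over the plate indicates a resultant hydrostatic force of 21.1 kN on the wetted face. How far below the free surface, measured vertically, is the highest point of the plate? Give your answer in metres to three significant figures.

d_top ≈ 6.91 m

γ = 1.26 × 9.81 = 12.3606 kN/m³.
A = π(0.275)² = 0.237583 m².
From F = γ·h_c·A, the centroid depth is h_c = 21.1/(12.3606 × 0.237583) = 7.18501 m.
The centroid is at the centre, 0.275 m below the top of the plate, so the highest point sits at h_top = 7.18501 − 0.275 = 6.91001 m below the surface.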